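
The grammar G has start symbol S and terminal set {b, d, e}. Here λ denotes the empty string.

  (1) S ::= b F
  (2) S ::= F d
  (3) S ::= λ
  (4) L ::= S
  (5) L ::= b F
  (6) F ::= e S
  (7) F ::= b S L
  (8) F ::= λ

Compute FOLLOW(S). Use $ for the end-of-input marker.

FIRST(F): from F::=e S we get {e}; from F::=b S L we get {b}; from F::=λ we get {λ}. So FIRST(F) = {λ, b, e}.
FIRST(S): from S::=b F we get {b}; from S::=F d we get {b, d, e}; from S::=λ we get {λ}. So FIRST(S) = {λ, b, d, e}.
FIRST(L): from L::=S we get {λ, b, d, e}; from L::=b F we get {b}. So FIRST(L) = {λ, b, d, e}.
FOLLOW(S) includes $ since S is the start symbol.
FOLLOW(S): in L::=S, the suffix after S is empty, so FOLLOW(S) ⊇ FOLLOW(L) = {$, b, d, e}; in F::=e S, the suffix after S is empty, so FOLLOW(S) ⊇ FOLLOW(F) = {$, b, d, e}; in F::=b S L, S is followed by L with FIRST {λ, b, d, e}; in F::=b S L, the suffix after S is nullable, so FOLLOW(S) ⊇ FOLLOW(F) = {$, b, d, e}. Thus FOLLOW(S) = {$, b, d, e}.
FOLLOW(L): in F::=b S L, the suffix after L is empty, so FOLLOW(L) ⊇ FOLLOW(F) = {$, b, d, e}. Thus FOLLOW(L) = {$, b, d, e}.
FOLLOW(F): in S::=b F, the suffix after F is empty, so FOLLOW(F) ⊇ FOLLOW(S) = {$, b, d, e}; in S::=F d, F is followed by d with FIRST {d}; in L::=b F, the suffix after F is empty, so FOLLOW(F) ⊇ FOLLOW(L) = {$, b, d, e}. Thus FOLLOW(F) = {$, b, d, e}.

{$, b, d, e}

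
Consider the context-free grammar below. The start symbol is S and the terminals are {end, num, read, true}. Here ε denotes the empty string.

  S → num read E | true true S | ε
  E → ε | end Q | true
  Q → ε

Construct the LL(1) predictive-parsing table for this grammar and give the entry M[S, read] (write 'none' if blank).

none

FIRST(S) = {ε, num, true}
FIRST(E) = {ε, end, true}
FIRST(Q) = {ε}
FOLLOW(S) includes $ since S is the start symbol.
FOLLOW(S): in S→true true S, the suffix after S is empty (adds nothing new). Thus FOLLOW(S) = {$}.
For S → num read E: FIRST(num read E) = {num}, so it goes in M[S, t] for t ∈ {num}.
For S → true true S: FIRST(true true S) = {true}, so it goes in M[S, t] for t ∈ {true}.
For S → ε: FIRST(ε) = {ε}, so it goes in M[S, t] for t ∈ {}; since ε ∈ FIRST, also for every t ∈ FOLLOW(S) = {$}.
None of these place a production in M[S, read].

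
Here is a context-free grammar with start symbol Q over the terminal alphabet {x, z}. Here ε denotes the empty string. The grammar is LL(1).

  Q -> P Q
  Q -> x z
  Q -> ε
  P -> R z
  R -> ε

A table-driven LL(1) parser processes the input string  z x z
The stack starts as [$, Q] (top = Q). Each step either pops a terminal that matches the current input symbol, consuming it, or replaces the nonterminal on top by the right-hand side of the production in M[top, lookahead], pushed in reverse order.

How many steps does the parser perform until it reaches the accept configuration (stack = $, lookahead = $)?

     Stack    Input    Action
  1  $ Q      z x z $  expand Q -> P Q
  2  $ Q P    z x z $  expand P -> R z
  3  $ Q z R  z x z $  expand R -> ε
  4  $ Q z    z x z $  match z
  5  $ Q      x z $    expand Q -> x z
  6  $ z x    x z $    match x
  7  $ z      z $      match z
Accept reached after 7 steps.

7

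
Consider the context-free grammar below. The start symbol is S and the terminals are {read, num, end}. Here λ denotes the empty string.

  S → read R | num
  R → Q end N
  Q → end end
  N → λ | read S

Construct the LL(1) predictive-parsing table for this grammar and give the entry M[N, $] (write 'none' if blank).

FIRST(S) = {num, read}
FIRST(Q) = {end}
FIRST(N) = {λ, read}
FIRST(R) = {end}  (via Q end N)
FOLLOW(S) includes $ since S is the start symbol.
FOLLOW(R): in S→read R, the suffix after R is empty, so FOLLOW(R) ⊇ FOLLOW(S) = {$}. Thus FOLLOW(R) = {$}.
FOLLOW(N): in R→Q end N, the suffix after N is empty, so FOLLOW(N) ⊇ FOLLOW(R) = {$}. Thus FOLLOW(N) = {$}.
For N → λ: FIRST(λ) = {λ}, so it goes in M[N, t] for t ∈ {}; since λ ∈ FIRST, also for every t ∈ FOLLOW(N) = {$}.
For N → read S: FIRST(read S) = {read}, so it goes in M[N, t] for t ∈ {read}.

N → λ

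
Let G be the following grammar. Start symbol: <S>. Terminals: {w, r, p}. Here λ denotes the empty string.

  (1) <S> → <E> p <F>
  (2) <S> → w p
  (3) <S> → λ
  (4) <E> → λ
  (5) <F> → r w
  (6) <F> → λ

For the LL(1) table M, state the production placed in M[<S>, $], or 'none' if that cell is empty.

<S> → λ

FIRST(<E>) = {λ}
FIRST(<F>) = {λ, r}
FIRST(<S>) = {λ, p, w}  (via <E> p <F>)
FOLLOW(<S>) includes $ since <S> is the start symbol.
FOLLOW(<S>): <S> appears on no right-hand side. Thus FOLLOW(<S>) = {$}.
For <S> → <E> p <F>: FIRST(<E> p <F>) = {p}, so it goes in M[<S>, t] for t ∈ {p}.
For <S> → w p: FIRST(w p) = {w}, so it goes in M[<S>, t] for t ∈ {w}.
For <S> → λ: FIRST(λ) = {λ}, so it goes in M[<S>, t] for t ∈ {}; since λ ∈ FIRST, also for every t ∈ FOLLOW(<S>) = {$}.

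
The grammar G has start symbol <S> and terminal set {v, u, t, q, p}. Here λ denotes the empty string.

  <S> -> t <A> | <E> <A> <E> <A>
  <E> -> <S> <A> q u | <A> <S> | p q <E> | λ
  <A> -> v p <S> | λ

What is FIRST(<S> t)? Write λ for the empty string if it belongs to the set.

{p, q, t, v}

FIRST(<A>) = {λ, v}
FIRST(<S>) = {λ, p, q, t, v}  (via <E> <A> <E> <A>)
FIRST(<E>) = {λ, p, q, t, v}  (via <S> <A> q u, <A> <S>)
FIRST(<S> t): take FIRST of each symbol in turn, carrying on past any symbol whose FIRST contains λ; result {p, q, t, v}.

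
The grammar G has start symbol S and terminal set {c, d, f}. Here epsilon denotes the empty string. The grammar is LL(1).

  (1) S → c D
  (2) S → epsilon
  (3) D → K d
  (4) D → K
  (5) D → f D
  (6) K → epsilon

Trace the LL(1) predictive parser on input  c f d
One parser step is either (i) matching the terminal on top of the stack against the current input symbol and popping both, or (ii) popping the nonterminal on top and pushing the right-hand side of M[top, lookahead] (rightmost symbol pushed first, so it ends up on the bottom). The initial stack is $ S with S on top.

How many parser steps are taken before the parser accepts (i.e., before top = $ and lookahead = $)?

7

     Stack  Input    Action
  1  $ S    c f d $  expand S → c D
  2  $ D c  c f d $  match c
  3  $ D    f d $    expand D → f D
  4  $ D f  f d $    match f
  5  $ D    d $      expand D → K d
  6  $ d K  d $      expand K → epsilon
  7  $ d    d $      match d
Accept reached after 7 steps.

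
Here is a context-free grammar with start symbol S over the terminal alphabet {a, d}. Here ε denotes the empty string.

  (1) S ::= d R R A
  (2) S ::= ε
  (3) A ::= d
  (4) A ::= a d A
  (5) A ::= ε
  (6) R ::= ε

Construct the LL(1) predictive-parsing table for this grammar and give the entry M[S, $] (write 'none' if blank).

FIRST(S) = {ε, d}
FIRST(A) = {ε, a, d}
FIRST(R) = {ε}
FOLLOW(S) includes $ since S is the start symbol.
FOLLOW(S): S appears on no right-hand side. Thus FOLLOW(S) = {$}.
For S ::= d R R A: FIRST(d R R A) = {d}, so it goes in M[S, t] for t ∈ {d}.
For S ::= ε: FIRST(ε) = {ε}, so it goes in M[S, t] for t ∈ {}; since ε ∈ FIRST, also for every t ∈ FOLLOW(S) = {$}.

S ::= ε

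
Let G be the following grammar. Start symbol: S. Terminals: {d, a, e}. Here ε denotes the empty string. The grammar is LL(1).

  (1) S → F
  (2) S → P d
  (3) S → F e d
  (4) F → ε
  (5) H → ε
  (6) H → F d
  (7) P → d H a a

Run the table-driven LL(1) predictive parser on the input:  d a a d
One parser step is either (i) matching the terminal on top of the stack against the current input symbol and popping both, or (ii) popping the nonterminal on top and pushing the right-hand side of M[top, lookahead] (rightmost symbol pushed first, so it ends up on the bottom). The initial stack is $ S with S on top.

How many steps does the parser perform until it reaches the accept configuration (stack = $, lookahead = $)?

step 1: stack=$ S  input=d a a d $  — expand S → P d
step 2: stack=$ d P  input=d a a d $  — expand P → d H a a
step 3: stack=$ d a a H d  input=d a a d $  — match d
step 4: stack=$ d a a H  input=a a d $  — expand H → ε
step 5: stack=$ d a a  input=a a d $  — match a
step 6: stack=$ d a  input=a d $  — match a
step 7: stack=$ d  input=d $  — match d
Accept reached after 7 steps.

7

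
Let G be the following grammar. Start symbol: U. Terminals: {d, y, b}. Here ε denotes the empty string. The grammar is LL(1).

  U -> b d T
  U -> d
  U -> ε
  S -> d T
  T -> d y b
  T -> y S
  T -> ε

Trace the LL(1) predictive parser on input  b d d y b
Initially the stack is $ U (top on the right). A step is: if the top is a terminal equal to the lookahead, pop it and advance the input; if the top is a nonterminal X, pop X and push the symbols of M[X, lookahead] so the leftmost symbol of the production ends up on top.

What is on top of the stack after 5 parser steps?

step 1: stack=$ U  input=b d d y b $  — expand U -> b d T
step 2: stack=$ T d b  input=b d d y b $  — match b
step 3: stack=$ T d  input=d d y b $  — match d
step 4: stack=$ T  input=d y b $  — expand T -> d y b
step 5: stack=$ b y d  input=d y b $  — match d
Stack after step 5: $ b y (top = y).

y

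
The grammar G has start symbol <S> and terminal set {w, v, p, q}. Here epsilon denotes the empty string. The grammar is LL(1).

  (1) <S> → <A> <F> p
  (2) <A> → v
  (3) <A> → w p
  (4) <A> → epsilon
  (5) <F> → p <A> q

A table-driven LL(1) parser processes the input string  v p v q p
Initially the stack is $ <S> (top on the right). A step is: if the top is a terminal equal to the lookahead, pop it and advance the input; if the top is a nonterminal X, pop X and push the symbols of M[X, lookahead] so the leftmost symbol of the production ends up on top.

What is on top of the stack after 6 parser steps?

v

     Stack        Input        Action
  1  $ <S>        v p v q p $  expand <S> → <A> <F> p
  2  $ p <F> <A>  v p v q p $  expand <A> → v
  3  $ p <F> v    v p v q p $  match v
  4  $ p <F>      p v q p $    expand <F> → p <A> q
  5  $ p q <A> p  p v q p $    match p
  6  $ p q <A>    v q p $      expand <A> → v
Stack after step 6: $ p q v (top = v).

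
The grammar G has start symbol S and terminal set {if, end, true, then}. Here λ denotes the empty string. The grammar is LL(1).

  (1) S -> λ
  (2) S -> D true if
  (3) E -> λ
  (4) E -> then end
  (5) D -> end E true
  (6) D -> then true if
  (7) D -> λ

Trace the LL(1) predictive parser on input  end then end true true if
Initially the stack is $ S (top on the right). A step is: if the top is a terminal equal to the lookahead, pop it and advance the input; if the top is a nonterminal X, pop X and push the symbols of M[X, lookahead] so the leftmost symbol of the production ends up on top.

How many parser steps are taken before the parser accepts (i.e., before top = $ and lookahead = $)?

9

     Stack                    Input                        Action
  1  $ S                      end then end true true if $  expand S -> D true if
  2  $ if true D              end then end true true if $  expand D -> end E true
  3  $ if true true E end     end then end true true if $  match end
  4  $ if true true E         then end true true if $      expand E -> then end
  5  $ if true true end then  then end true true if $      match then
  6  $ if true true end       end true true if $           match end
  7  $ if true true           true true if $               match true
  8  $ if true                true if $                    match true
  9  $ if                     if $                         match if
Accept reached after 9 steps.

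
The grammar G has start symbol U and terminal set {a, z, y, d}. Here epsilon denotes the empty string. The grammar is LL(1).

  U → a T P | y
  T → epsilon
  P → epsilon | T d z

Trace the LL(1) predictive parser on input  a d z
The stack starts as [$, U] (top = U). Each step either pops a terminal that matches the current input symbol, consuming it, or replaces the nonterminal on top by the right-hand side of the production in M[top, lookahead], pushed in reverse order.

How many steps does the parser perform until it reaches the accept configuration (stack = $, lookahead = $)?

     Stack    Input    Action
  1  $ U      a d z $  expand U → a T P
  2  $ P T a  a d z $  match a
  3  $ P T    d z $    expand T → epsilon
  4  $ P      d z $    expand P → T d z
  5  $ z d T  d z $    expand T → epsilon
  6  $ z d    d z $    match d
  7  $ z      z $      match z
Accept reached after 7 steps.

7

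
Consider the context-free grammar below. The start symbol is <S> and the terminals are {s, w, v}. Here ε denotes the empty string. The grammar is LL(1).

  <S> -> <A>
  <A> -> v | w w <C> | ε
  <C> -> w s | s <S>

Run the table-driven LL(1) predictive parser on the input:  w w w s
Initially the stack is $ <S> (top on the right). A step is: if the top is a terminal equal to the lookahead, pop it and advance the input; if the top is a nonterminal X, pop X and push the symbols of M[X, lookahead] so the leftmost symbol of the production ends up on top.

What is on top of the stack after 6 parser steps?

s

step 1: stack=$ <S>  input=w w w s $  — expand <S> -> <A>
step 2: stack=$ <A>  input=w w w s $  — expand <A> -> w w <C>
step 3: stack=$ <C> w w  input=w w w s $  — match w
step 4: stack=$ <C> w  input=w w s $  — match w
step 5: stack=$ <C>  input=w s $  — expand <C> -> w s
step 6: stack=$ s w  input=w s $  — match w
Stack after step 6: $ s (top = s).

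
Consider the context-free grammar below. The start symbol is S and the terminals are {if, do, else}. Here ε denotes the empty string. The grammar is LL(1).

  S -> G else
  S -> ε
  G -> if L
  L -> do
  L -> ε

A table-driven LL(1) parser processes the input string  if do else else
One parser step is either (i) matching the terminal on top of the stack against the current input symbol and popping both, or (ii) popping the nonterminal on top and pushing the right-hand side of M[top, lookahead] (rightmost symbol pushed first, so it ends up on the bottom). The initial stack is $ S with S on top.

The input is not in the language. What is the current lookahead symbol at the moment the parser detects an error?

step 1: stack=$ S  input=if do else else $  — expand S -> G else
step 2: stack=$ else G  input=if do else else $  — expand G -> if L
step 3: stack=$ else L if  input=if do else else $  — match if
step 4: stack=$ else L  input=do else else $  — expand L -> do
step 5: stack=$ else do  input=do else else $  — match do
step 6: stack=$ else  input=else else $  — match else
step 7: stack=$  input=else $  — error: stack empty but input remains

else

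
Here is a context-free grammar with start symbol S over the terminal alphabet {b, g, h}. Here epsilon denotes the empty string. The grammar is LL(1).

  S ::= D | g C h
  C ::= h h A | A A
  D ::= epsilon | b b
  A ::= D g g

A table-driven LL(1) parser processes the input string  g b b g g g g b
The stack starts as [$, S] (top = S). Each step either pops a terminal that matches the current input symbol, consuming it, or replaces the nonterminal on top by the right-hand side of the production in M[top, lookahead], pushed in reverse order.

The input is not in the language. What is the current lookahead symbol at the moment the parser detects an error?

b

      Stack          Input              Action
   1  $ S            g b b g g g g b $  expand S ::= g C h
   2  $ h C g        g b b g g g g b $  match g
   3  $ h C          b b g g g g b $    expand C ::= A A
   4  $ h A A        b b g g g g b $    expand A ::= D g g
   5  $ h A g g D    b b g g g g b $    expand D ::= b b
   6  $ h A g g b b  b b g g g g b $    match b
   7  $ h A g g b    b g g g g b $      match b
   8  $ h A g g      g g g g b $        match g
   9  $ h A g        g g g b $          match g
  10  $ h A          g g b $            expand A ::= D g g
  11  $ h g g D      g g b $            expand D ::= epsilon
  12  $ h g g        g g b $            match g
  13  $ h g          g b $              match g
  14  $ h            b $                error: top is terminal h but lookahead is b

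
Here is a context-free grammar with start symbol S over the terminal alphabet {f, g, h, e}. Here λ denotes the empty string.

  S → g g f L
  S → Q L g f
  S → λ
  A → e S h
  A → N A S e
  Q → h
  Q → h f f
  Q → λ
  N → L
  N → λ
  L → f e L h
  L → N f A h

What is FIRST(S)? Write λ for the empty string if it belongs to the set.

{λ, f, g, h}

FIRST(Q): from Q→h we get {h}; from Q→h f f we get {h}; from Q→λ we get {λ}. So FIRST(Q) = {λ, h}.
FIRST(S): from S→g g f L we get {g}; from S→Q L g f we get {f, h}; from S→λ we get {λ}. So FIRST(S) = {λ, f, g, h}.
FIRST(A): from A→e S h we get {e}; from A→N A S e we get {e, f}. So FIRST(A) = {e, f}.
FIRST(N): from N→L we get {f}; from N→λ we get {λ}. So FIRST(N) = {λ, f}.
FIRST(L): from L→f e L h we get {f}; from L→N f A h we get {f}. So FIRST(L) = {f}.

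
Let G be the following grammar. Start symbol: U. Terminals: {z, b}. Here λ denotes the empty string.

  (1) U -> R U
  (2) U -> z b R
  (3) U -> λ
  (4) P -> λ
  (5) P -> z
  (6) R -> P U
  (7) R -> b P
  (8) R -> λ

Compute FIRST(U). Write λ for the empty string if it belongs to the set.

{λ, b, z}

FIRST(P) = {λ, z}
FIRST(U) = {λ, b, z}  (via R U)
FIRST(R) = {λ, b, z}  (via P U)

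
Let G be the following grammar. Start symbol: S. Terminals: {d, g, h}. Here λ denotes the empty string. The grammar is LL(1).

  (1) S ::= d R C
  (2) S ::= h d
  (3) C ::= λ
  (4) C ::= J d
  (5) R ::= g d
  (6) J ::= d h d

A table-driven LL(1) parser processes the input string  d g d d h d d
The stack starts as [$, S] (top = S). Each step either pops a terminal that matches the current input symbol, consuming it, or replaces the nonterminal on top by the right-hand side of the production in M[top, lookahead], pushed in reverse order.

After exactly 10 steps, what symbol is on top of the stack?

      Stack      Input            Action
   1  $ S        d g d d h d d $  expand S ::= d R C
   2  $ C R d    d g d d h d d $  match d
   3  $ C R      g d d h d d $    expand R ::= g d
   4  $ C d g    g d d h d d $    match g
   5  $ C d      d d h d d $      match d
   6  $ C        d h d d $        expand C ::= J d
   7  $ d J      d h d d $        expand J ::= d h d
   8  $ d d h d  d h d d $        match d
   9  $ d d h    h d d $          match h
  10  $ d d      d d $            match d
Stack after step 10: $ d (top = d).

d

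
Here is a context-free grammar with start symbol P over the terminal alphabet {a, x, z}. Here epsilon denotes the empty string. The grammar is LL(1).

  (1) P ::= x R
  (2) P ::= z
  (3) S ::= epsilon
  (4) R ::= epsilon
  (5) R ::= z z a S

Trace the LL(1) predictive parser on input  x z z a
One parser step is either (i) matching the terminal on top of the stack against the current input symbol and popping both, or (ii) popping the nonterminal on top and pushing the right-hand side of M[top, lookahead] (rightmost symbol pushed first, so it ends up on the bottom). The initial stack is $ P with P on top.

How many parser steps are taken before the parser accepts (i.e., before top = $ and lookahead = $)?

7

step 1: stack=$ P  input=x z z a $  — expand P ::= x R
step 2: stack=$ R x  input=x z z a $  — match x
step 3: stack=$ R  input=z z a $  — expand R ::= z z a S
step 4: stack=$ S a z z  input=z z a $  — match z
step 5: stack=$ S a z  input=z a $  — match z
step 6: stack=$ S a  input=a $  — match a
step 7: stack=$ S  input=$  — expand S ::= epsilon
Accept reached after 7 steps.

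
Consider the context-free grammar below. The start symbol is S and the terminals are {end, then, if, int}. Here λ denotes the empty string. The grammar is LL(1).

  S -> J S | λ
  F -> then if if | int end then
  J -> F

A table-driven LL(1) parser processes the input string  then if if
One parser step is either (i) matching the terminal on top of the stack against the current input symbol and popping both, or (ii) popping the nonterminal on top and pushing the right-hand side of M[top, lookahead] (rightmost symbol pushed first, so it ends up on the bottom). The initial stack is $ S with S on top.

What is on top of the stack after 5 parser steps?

step 1: stack=$ S  input=then if if $  — expand S -> J S
step 2: stack=$ S J  input=then if if $  — expand J -> F
step 3: stack=$ S F  input=then if if $  — expand F -> then if if
step 4: stack=$ S if if then  input=then if if $  — match then
step 5: stack=$ S if if  input=if if $  — match if
Stack after step 5: $ S if (top = if).

if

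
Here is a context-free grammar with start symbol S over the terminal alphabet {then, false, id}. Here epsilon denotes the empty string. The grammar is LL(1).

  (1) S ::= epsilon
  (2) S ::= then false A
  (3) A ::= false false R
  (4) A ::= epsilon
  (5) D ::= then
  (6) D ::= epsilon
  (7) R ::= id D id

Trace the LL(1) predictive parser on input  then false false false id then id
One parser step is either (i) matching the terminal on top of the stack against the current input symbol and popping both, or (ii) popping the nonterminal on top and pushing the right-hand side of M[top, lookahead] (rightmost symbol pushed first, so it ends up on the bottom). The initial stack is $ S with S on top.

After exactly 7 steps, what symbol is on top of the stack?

id

step 1: stack=$ S  input=then false false false id then id $  — expand S ::= then false A
step 2: stack=$ A false then  input=then false false false id then id $  — match then
step 3: stack=$ A false  input=false false false id then id $  — match false
step 4: stack=$ A  input=false false id then id $  — expand A ::= false false R
step 5: stack=$ R false false  input=false false id then id $  — match false
step 6: stack=$ R false  input=false id then id $  — match false
step 7: stack=$ R  input=id then id $  — expand R ::= id D id
Stack after step 7: $ id D id (top = id).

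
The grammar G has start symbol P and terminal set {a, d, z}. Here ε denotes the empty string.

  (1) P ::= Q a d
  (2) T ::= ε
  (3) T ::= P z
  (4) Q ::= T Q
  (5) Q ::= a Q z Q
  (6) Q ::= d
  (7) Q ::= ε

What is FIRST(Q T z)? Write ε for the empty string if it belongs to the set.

FIRST(P) = {a, d}  (via Q a d)
FIRST(T) = {ε, a, d}  (via P z)
FIRST(Q) = {ε, a, d}  (via T Q)
FIRST(Q T z): take FIRST of each symbol in turn, carrying on past any symbol whose FIRST contains ε; result {a, d, z}.

{a, d, z}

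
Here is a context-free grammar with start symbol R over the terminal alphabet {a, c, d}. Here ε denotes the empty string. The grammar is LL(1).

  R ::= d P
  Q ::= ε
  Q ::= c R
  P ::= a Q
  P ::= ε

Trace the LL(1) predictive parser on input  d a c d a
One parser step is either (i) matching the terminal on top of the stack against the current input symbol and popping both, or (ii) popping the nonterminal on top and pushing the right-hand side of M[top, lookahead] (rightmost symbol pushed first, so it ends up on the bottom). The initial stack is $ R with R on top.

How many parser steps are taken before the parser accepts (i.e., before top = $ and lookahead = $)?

11

step 1: stack=$ R  input=d a c d a $  — expand R ::= d P
step 2: stack=$ P d  input=d a c d a $  — match d
step 3: stack=$ P  input=a c d a $  — expand P ::= a Q
step 4: stack=$ Q a  input=a c d a $  — match a
step 5: stack=$ Q  input=c d a $  — expand Q ::= c R
step 6: stack=$ R c  input=c d a $  — match c
step 7: stack=$ R  input=d a $  — expand R ::= d P
step 8: stack=$ P d  input=d a $  — match d
step 9: stack=$ P  input=a $  — expand P ::= a Q
step 10: stack=$ Q a  input=a $  — match a
step 11: stack=$ Q  input=$  — expand Q ::= ε
Accept reached after 11 steps.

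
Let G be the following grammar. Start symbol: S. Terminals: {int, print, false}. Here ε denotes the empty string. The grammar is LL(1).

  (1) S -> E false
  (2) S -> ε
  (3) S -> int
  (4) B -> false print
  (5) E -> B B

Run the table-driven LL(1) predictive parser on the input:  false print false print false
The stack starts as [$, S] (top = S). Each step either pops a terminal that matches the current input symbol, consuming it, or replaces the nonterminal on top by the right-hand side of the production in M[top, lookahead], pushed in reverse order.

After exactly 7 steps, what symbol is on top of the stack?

     Stack                  Input                            Action
  1  $ S                    false print false print false $  expand S -> E false
  2  $ false E              false print false print false $  expand E -> B B
  3  $ false B B            false print false print false $  expand B -> false print
  4  $ false B print false  false print false print false $  match false
  5  $ false B print        print false print false $        match print
  6  $ false B              false print false $              expand B -> false print
  7  $ false print false    false print false $              match false
Stack after step 7: $ false print (top = print).

print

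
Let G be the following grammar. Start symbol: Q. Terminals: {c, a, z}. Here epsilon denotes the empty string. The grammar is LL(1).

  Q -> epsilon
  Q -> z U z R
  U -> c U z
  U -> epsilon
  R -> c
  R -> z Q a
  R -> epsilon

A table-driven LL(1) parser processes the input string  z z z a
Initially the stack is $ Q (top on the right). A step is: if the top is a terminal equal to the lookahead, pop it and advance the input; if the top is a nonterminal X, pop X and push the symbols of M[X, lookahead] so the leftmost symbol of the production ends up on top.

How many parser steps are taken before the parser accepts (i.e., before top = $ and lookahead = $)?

     Stack      Input      Action
  1  $ Q        z z z a $  expand Q -> z U z R
  2  $ R z U z  z z z a $  match z
  3  $ R z U    z z a $    expand U -> epsilon
  4  $ R z      z z a $    match z
  5  $ R        z a $      expand R -> z Q a
  6  $ a Q z    z a $      match z
  7  $ a Q      a $        expand Q -> epsilon
  8  $ a        a $        match a
Accept reached after 8 steps.

8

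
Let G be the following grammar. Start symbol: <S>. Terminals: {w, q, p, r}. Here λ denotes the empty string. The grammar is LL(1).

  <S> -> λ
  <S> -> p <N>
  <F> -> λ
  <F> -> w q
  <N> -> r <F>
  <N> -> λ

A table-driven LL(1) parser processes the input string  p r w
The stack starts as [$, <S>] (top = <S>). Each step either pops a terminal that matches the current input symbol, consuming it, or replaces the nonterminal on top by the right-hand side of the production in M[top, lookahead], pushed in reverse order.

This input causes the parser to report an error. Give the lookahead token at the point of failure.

     Stack    Input    Action
  1  $ <S>    p r w $  expand <S> -> p <N>
  2  $ <N> p  p r w $  match p
  3  $ <N>    r w $    expand <N> -> r <F>
  4  $ <F> r  r w $    match r
  5  $ <F>    w $      expand <F> -> w q
  6  $ q w    w $      match w
  7  $ q      $        error: top is terminal q but lookahead is $

$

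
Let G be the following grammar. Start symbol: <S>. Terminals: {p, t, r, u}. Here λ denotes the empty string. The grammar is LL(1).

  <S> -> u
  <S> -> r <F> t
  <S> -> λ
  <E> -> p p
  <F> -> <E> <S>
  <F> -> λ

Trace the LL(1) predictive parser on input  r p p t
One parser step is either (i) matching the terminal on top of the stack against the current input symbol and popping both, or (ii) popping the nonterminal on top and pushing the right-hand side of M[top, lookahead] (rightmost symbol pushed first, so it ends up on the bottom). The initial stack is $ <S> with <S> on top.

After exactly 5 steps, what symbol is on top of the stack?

     Stack        Input      Action
  1  $ <S>        r p p t $  expand <S> -> r <F> t
  2  $ t <F> r    r p p t $  match r
  3  $ t <F>      p p t $    expand <F> -> <E> <S>
  4  $ t <S> <E>  p p t $    expand <E> -> p p
  5  $ t <S> p p  p p t $    match p
Stack after step 5: $ t <S> p (top = p).

p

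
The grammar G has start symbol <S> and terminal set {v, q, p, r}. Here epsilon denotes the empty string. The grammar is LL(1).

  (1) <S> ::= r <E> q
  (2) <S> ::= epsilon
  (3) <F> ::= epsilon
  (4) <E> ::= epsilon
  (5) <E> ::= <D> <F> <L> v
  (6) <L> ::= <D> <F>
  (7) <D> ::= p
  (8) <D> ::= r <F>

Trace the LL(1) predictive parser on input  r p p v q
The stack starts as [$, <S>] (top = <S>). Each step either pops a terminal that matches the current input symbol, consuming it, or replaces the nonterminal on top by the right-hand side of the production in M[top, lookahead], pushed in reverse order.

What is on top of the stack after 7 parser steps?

<D>

step 1: stack=$ <S>  input=r p p v q $  — expand <S> ::= r <E> q
step 2: stack=$ q <E> r  input=r p p v q $  — match r
step 3: stack=$ q <E>  input=p p v q $  — expand <E> ::= <D> <F> <L> v
step 4: stack=$ q v <L> <F> <D>  input=p p v q $  — expand <D> ::= p
step 5: stack=$ q v <L> <F> p  input=p p v q $  — match p
step 6: stack=$ q v <L> <F>  input=p v q $  — expand <F> ::= epsilon
step 7: stack=$ q v <L>  input=p v q $  — expand <L> ::= <D> <F>
Stack after step 7: $ q v <F> <D> (top = <D>).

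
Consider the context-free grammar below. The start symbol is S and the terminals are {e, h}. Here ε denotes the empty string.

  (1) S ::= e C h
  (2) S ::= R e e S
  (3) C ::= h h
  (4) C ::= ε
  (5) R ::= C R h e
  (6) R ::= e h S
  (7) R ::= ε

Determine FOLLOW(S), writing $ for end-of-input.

{$, e, h}

FIRST(C) = {ε, h}
FIRST(R) = {ε, e, h}  (via C R h e)
FIRST(S) = {e, h}  (via R e e S)
FOLLOW(S) includes $ since S is the start symbol.
FOLLOW(C): in S::=e C h, C is followed by h with FIRST {h}; in R::=C R h e, C is followed by R h e with FIRST {e, h}. Thus FOLLOW(C) = {e, h}.
FOLLOW(R): in S::=R e e S, R is followed by e e S with FIRST {e}; in R::=C R h e, R is followed by h e with FIRST {h}. Thus FOLLOW(R) = {e, h}.
FOLLOW(S): in S::=R e e S, the suffix after S is empty (adds nothing new); in R::=e h S, the suffix after S is empty, so FOLLOW(S) ⊇ FOLLOW(R) = {e, h}. Thus FOLLOW(S) = {$, e, h}.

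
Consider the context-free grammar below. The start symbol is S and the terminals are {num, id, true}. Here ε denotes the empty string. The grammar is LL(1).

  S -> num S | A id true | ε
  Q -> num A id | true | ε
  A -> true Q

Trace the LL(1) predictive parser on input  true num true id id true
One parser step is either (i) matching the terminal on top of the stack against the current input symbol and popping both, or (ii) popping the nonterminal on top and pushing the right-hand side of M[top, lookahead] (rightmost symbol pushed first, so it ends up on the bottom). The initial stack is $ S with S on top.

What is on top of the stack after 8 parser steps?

id

step 1: stack=$ S  input=true num true id id true $  — expand S -> A id true
step 2: stack=$ true id A  input=true num true id id true $  — expand A -> true Q
step 3: stack=$ true id Q true  input=true num true id id true $  — match true
step 4: stack=$ true id Q  input=num true id id true $  — expand Q -> num A id
step 5: stack=$ true id id A num  input=num true id id true $  — match num
step 6: stack=$ true id id A  input=true id id true $  — expand A -> true Q
step 7: stack=$ true id id Q true  input=true id id true $  — match true
step 8: stack=$ true id id Q  input=id id true $  — expand Q -> ε
Stack after step 8: $ true id id (top = id).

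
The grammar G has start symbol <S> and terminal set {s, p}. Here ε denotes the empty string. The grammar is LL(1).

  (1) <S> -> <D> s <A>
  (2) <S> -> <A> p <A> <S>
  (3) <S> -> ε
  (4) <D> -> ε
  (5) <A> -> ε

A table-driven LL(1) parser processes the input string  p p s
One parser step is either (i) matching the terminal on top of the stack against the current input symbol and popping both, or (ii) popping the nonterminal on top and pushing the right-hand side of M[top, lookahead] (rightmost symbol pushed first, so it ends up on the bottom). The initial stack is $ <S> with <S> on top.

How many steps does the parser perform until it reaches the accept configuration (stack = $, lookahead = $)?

12

step 1: stack=$ <S>  input=p p s $  — expand <S> -> <A> p <A> <S>
step 2: stack=$ <S> <A> p <A>  input=p p s $  — expand <A> -> ε
step 3: stack=$ <S> <A> p  input=p p s $  — match p
step 4: stack=$ <S> <A>  input=p s $  — expand <A> -> ε
step 5: stack=$ <S>  input=p s $  — expand <S> -> <A> p <A> <S>
step 6: stack=$ <S> <A> p <A>  input=p s $  — expand <A> -> ε
step 7: stack=$ <S> <A> p  input=p s $  — match p
step 8: stack=$ <S> <A>  input=s $  — expand <A> -> ε
step 9: stack=$ <S>  input=s $  — expand <S> -> <D> s <A>
step 10: stack=$ <A> s <D>  input=s $  — expand <D> -> ε
step 11: stack=$ <A> s  input=s $  — match s
step 12: stack=$ <A>  input=$  — expand <A> -> ε
Accept reached after 12 steps.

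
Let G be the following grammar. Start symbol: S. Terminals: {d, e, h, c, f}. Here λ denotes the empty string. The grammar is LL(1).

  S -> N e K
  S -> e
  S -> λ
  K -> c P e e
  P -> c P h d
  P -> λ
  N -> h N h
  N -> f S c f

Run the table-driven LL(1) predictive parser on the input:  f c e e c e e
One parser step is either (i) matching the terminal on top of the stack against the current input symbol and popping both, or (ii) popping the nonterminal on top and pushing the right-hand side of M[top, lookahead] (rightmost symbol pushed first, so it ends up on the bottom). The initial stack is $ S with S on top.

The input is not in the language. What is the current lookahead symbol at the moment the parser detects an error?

e

     Stack          Input            Action
  1  $ S            f c e e c e e $  expand S -> N e K
  2  $ K e N        f c e e c e e $  expand N -> f S c f
  3  $ K e f c S f  f c e e c e e $  match f
  4  $ K e f c S    c e e c e e $    expand S -> λ
  5  $ K e f c      c e e c e e $    match c
  6  $ K e f        e e c e e $      error: top is terminal f but lookahead is e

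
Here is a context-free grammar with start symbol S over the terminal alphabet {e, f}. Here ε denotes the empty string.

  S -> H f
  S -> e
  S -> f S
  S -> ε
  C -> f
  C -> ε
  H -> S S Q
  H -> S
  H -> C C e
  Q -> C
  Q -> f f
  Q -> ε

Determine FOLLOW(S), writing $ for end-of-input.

FIRST(C): from C->f we get {f}; from C->ε we get {ε}. So FIRST(C) = {ε, f}.
FIRST(Q): from Q->C we get {ε, f}; from Q->f f we get {f}; from Q->ε we get {ε}. So FIRST(Q) = {ε, f}.
FIRST(S): from S->H f we get {e, f}; from S->e we get {e}; from S->f S we get {f}; from S->ε we get {ε}. So FIRST(S) = {ε, e, f}.
FIRST(H): from H->S S Q we get {ε, e, f}; from H->S we get {ε, e, f}; from H->C C e we get {e, f}. So FIRST(H) = {ε, e, f}.
FOLLOW(S) includes $ since S is the start symbol.
FOLLOW(H): in S->H f, H is followed by f with FIRST {f}. Thus FOLLOW(H) = {f}.
FOLLOW(S): in S->f S, the suffix after S is empty (adds nothing new); in H->S S Q (occurrence 1), S is followed by S Q with FIRST {ε, e, f}; in H->S S Q (occurrence 1), the suffix after S is nullable, so FOLLOW(S) ⊇ FOLLOW(H) = {f}; in H->S S Q (occurrence 2), S is followed by Q with FIRST {ε, f}; in H->S S Q (occurrence 2), the suffix after S is nullable, so FOLLOW(S) ⊇ FOLLOW(H) = {f}; in H->S, the suffix after S is empty, so FOLLOW(S) ⊇ FOLLOW(H) = {f}. Thus FOLLOW(S) = {$, e, f}.
FOLLOW(Q): in H->S S Q, the suffix after Q is empty, so FOLLOW(Q) ⊇ FOLLOW(H) = {f}. Thus FOLLOW(Q) = {f}.
FOLLOW(C): in H->C C e (occurrence 1), C is followed by C e with FIRST {e, f}; in H->C C e (occurrence 2), C is followed by e with FIRST {e}; in Q->C, the suffix after C is empty, so FOLLOW(C) ⊇ FOLLOW(Q) = {f}. Thus FOLLOW(C) = {e, f}.

{$, e, f}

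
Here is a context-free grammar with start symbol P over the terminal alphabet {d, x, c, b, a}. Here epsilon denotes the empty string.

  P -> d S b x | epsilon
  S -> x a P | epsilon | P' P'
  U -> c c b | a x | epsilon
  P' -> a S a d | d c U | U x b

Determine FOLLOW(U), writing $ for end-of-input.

FIRST(P) = {epsilon, d}
FIRST(U) = {epsilon, a, c}
FIRST(P') = {a, c, d, x}  (via U x b)
FIRST(S) = {epsilon, a, c, d, x}  (via P' P')
FOLLOW(P) includes $ since P is the start symbol.
FOLLOW(S): in P->d S b x, S is followed by b x with FIRST {b}; in P'->a S a d, S is followed by a d with FIRST {a}. Thus FOLLOW(S) = {a, b}.
FOLLOW(P): in S->x a P, the suffix after P is empty, so FOLLOW(P) ⊇ FOLLOW(S) = {a, b}. Thus FOLLOW(P) = {$, a, b}.
FOLLOW(P'): in S->P' P' (occurrence 1), P' is followed by P' with FIRST {a, c, d, x}; in S->P' P' (occurrence 2), the suffix after P' is empty, so FOLLOW(P') ⊇ FOLLOW(S) = {a, b}. Thus FOLLOW(P') = {a, b, c, d, x}.
FOLLOW(U): in P'->d c U, the suffix after U is empty, so FOLLOW(U) ⊇ FOLLOW(P') = {a, b, c, d, x}; in P'->U x b, U is followed by x b with FIRST {x}. Thus FOLLOW(U) = {a, b, c, d, x}.

{a, b, c, d, x}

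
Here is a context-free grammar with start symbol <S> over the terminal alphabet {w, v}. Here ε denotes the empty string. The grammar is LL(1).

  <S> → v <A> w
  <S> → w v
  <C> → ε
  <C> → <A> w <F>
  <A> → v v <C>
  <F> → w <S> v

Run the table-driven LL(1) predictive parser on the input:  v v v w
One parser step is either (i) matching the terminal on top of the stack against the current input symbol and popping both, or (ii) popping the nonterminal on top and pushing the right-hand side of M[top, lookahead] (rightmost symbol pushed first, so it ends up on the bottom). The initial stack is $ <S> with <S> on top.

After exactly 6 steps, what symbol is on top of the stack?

step 1: stack=$ <S>  input=v v v w $  — expand <S> → v <A> w
step 2: stack=$ w <A> v  input=v v v w $  — match v
step 3: stack=$ w <A>  input=v v w $  — expand <A> → v v <C>
step 4: stack=$ w <C> v v  input=v v w $  — match v
step 5: stack=$ w <C> v  input=v w $  — match v
step 6: stack=$ w <C>  input=w $  — expand <C> → ε
Stack after step 6: $ w (top = w).

w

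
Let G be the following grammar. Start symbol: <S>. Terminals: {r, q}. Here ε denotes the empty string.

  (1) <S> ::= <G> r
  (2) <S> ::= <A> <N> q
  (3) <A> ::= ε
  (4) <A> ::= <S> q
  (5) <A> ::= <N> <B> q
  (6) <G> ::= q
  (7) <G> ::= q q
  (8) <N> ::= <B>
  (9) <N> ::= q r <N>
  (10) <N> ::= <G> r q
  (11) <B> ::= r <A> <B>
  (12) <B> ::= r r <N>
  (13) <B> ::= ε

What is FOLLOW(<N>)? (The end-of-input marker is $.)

FIRST(<G>) = {q}
FIRST(<B>) = {ε, r}
FIRST(<N>) = {ε, q, r}  (via <B>, <G> r q)
FIRST(<S>) = {q, r}  (via <G> r, <A> <N> q)
FIRST(<A>) = {ε, q, r}  (via <S> q, <N> <B> q)
FOLLOW(<S>) includes $ since <S> is the start symbol.
FOLLOW(<S>): in <A>::=<S> q, <S> is followed by q with FIRST {q}. Thus FOLLOW(<S>) = {$, q}.
FOLLOW(<G>): in <S>::=<G> r, <G> is followed by r with FIRST {r}; in <N>::=<G> r q, <G> is followed by r q with FIRST {r}. Thus FOLLOW(<G>) = {r}.
FOLLOW(<A>): in <S>::=<A> <N> q, <A> is followed by <N> q with FIRST {q, r}; in <B>::=r <A> <B>, <A> is followed by <B> with FIRST {ε, r}; in <B>::=r <A> <B>, the suffix after <A> is nullable, so FOLLOW(<A>) ⊇ FOLLOW(<B>) = {q, r}. Thus FOLLOW(<A>) = {q, r}.
FOLLOW(<N>): in <S>::=<A> <N> q, <N> is followed by q with FIRST {q}; in <A>::=<N> <B> q, <N> is followed by <B> q with FIRST {q, r}; in <N>::=q r <N>, the suffix after <N> is empty (adds nothing new); in <B>::=r r <N>, the suffix after <N> is empty, so FOLLOW(<N>) ⊇ FOLLOW(<B>) = {q, r}. Thus FOLLOW(<N>) = {q, r}.
FOLLOW(<B>): in <A>::=<N> <B> q, <B> is followed by q with FIRST {q}; in <N>::=<B>, the suffix after <B> is empty, so FOLLOW(<B>) ⊇ FOLLOW(<N>) = {q, r}; in <B>::=r <A> <B>, the suffix after <B> is empty (adds nothing new). Thus FOLLOW(<B>) = {q, r}.

{q, r}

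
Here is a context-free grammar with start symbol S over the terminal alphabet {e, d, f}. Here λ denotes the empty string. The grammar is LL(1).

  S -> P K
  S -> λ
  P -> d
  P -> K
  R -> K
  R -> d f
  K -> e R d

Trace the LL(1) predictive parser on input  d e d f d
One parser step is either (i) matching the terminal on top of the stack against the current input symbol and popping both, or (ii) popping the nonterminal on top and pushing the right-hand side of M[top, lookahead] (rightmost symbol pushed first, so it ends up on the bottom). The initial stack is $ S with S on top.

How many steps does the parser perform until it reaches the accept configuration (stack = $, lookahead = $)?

     Stack    Input        Action
  1  $ S      d e d f d $  expand S -> P K
  2  $ K P    d e d f d $  expand P -> d
  3  $ K d    d e d f d $  match d
  4  $ K      e d f d $    expand K -> e R d
  5  $ d R e  e d f d $    match e
  6  $ d R    d f d $      expand R -> d f
  7  $ d f d  d f d $      match d
  8  $ d f    f d $        match f
  9  $ d      d $          match d
Accept reached after 9 steps.

9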